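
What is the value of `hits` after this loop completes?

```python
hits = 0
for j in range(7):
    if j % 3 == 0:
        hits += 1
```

Count numbers divisible by 3 in range(7)
`hits` takes the values: 0 → 1 → 2 → 3

Answer: 3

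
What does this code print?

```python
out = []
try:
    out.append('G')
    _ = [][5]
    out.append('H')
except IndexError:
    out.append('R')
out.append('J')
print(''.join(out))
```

Execution trace: 'G' (try body) → 'R' (except IndexError) → 'J' (after the try/except). Output: GRJ

Answer: GRJ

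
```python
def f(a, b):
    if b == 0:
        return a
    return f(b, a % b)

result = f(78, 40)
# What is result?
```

f(78, 40) -> f(40, 38) -> f(38, 2) -> f(2, 0) -> 2

Answer: 2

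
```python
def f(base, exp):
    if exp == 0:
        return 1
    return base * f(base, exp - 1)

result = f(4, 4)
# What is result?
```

f(4, 4) = 4 * 4 * 4 * 4 = 256

Answer: 256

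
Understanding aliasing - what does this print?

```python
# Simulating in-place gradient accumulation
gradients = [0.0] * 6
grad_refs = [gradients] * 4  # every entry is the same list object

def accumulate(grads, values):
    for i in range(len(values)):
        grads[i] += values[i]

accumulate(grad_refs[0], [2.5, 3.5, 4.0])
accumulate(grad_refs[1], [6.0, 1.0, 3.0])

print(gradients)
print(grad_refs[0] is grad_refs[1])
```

Key concept: gradient accumulation aliasing.
Step by step:
`gradients = [0.0] * 6` → gradients = [0.0, 0.0, 0.0, 0.0, 0.0, 0.0]
`grad_refs = [gradients] * 4` → grad_refs = [[0.0, 0.0, 0.0, 0.0, 0.0, 0.0], [0.0, 0.0, 0.0, 0.0, 0.0, 0.0], [0.0, 0.0, 0.0, 0.0, 0.0, 0.0], [0.0, 0.0, 0.0, 0.0, 0.0, 0.0]]
`accumulate(grad_refs[0], [2.5, 3.5, 4.0])` → gradients = [2.5, 3.5, 4.0, 0.0, 0.0, 0.0]; grad_refs = [[2.5, 3.5, 4.0, 0.0, 0.0, 0.0], [2.5, 3.5, 4.0, 0.0, 0.0, 0.0], [2.5, 3.5, 4.0, 0.0, 0.0, 0.0], [2.5, 3.5, 4.0, 0.0, 0.0, 0.0]]
`accumulate(grad_refs[1], [6.0, 1.0, 3.0])` → gradients = [8.5, 4.5, 7.0, 0.0, 0.0, 0.0]; grad_refs = [[8.5, 4.5, 7.0, 0.0, 0.0, 0.0], [8.5, 4.5, 7.0, 0.0, 0.0, 0.0], [8.5, 4.5, 7.0, 0.0, 0.0, 0.0], [8.5, 4.5, 7.0, 0.0, 0.0, 0.0]]
`print(gradients)` → prints [8.5, 4.5, 7.0, 0.0, 0.0, 0.0]
`print(grad_refs[0] is grad_refs[1])` → prints True

Answer:
[8.5, 4.5, 7.0, 0.0, 0.0, 0.0]
True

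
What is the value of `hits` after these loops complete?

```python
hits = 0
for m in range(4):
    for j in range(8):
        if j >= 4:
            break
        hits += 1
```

Inner breaks at 4, outer runs 4 times
`hits` takes the values: 0 → 1 → 2 → 3 → 4 → 5 → 6 → 7 → 8 → 9 → 10 → 11 → 12 → 13 → 14 → 15 → 16

Answer: 16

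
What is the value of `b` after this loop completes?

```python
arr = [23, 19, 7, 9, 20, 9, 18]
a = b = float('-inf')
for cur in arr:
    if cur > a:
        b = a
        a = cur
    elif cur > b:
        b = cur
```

Second largest (with repeats) in [23, 19, 7, 9, 20, 9, 18]
`b` takes the values: -inf → 19 → 20

Answer: 20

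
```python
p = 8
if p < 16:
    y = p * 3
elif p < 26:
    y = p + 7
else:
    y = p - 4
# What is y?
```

Trace:
`p = 8` → p = 8
`if p < 16: ...` → p < 16 is True → y = 24
So y = 24

Answer: 24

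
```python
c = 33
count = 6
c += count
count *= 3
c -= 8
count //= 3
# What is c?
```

Trace:
`c = 33` → c = 33
`count = 6` → count = 6
`c += count` → c = 39
`count *= 3` → count = 18
`c -= 8` → c = 31
`count //= 3` → count = 6
So c = 31

Answer: 31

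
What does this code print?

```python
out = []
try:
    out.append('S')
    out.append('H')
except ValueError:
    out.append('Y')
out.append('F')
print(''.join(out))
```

Execution trace: 'S' (try body) → 'H' (try body, no exception) → 'F' (after the try/except). Output: SHF

Answer: SHF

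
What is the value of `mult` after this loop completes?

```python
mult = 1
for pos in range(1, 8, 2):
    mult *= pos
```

Product of 1, 3, 5, ... up to 7
`mult` takes the values: 1 → 3 → 15 → 105

Answer: 105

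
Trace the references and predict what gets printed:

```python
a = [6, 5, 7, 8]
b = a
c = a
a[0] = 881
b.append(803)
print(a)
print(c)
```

Key concept: multiple aliases.
Step by step:
`a = [6, 5, 7, 8]` → a = [6, 5, 7, 8]
`b = a` → b = [6, 5, 7, 8] (same object as a)
`c = a` → c = [6, 5, 7, 8] (same object as a, b)
`a[0] = 881` → a = [881, 5, 7, 8] (same object as b, c); b = [881, 5, 7, 8] (same object as a, c); c = [881, 5, 7, 8] (same object as a, b)
`b.append(803)` → a = [881, 5, 7, 8, 803] (same object as b, c); b = [881, 5, 7, 8, 803] (same object as a, c); c = [881, 5, 7, 8, 803] (same object as a, b)
`print(a)` → prints [881, 5, 7, 8, 803]
`print(c)` → prints [881, 5, 7, 8, 803]

Answer:
[881, 5, 7, 8, 803]
[881, 5, 7, 8, 803]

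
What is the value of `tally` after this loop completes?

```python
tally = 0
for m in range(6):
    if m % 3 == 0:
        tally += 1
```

Count numbers divisible by 3 in range(6)
`tally` takes the values: 0 → 1 → 2

Answer: 2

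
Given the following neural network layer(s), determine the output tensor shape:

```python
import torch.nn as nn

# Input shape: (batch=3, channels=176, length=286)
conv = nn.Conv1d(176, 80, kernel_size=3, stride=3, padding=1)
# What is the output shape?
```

Input: (3, 176, 286) -> Output: (3, 80, 96)

Answer: (3, 80, 96)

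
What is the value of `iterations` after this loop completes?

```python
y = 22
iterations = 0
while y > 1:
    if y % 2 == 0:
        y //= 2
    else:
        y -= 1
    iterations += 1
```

Steps to reduce 22 to 1
`iterations` takes the values: 0 → 1 → 2 → 3 → 4 → 5 → 6

Answer: 6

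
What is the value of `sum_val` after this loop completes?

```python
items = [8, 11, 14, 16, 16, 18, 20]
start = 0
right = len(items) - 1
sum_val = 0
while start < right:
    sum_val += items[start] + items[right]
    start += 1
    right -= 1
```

Sum of pairs from ends
`sum_val` takes the values: 0 → 28 → 57 → 87

Answer: 87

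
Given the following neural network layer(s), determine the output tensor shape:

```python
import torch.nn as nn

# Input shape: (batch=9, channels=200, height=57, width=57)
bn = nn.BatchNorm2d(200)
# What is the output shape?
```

Input: (9, 200, 57, 57) -> Output: (9, 200, 57, 57)

Answer: (9, 200, 57, 57)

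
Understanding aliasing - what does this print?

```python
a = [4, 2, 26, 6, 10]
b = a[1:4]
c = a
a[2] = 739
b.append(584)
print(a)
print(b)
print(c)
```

Key concept: slice vs alias.
Step by step:
`a = [4, 2, 26, 6, 10]` → a = [4, 2, 26, 6, 10]
`b = a[1:4]` → b = [2, 26, 6]
`c = a` → c = [4, 2, 26, 6, 10] (same object as a)
`a[2] = 739` → a = [4, 2, 739, 6, 10] (same object as c); c = [4, 2, 739, 6, 10] (same object as a)
`b.append(584)` → b = [2, 26, 6, 584]
`print(a)` → prints [4, 2, 739, 6, 10]
`print(b)` → prints [2, 26, 6, 584]
`print(c)` → prints [4, 2, 739, 6, 10]

Answer:
[4, 2, 739, 6, 10]
[2, 26, 6, 584]
[4, 2, 739, 6, 10]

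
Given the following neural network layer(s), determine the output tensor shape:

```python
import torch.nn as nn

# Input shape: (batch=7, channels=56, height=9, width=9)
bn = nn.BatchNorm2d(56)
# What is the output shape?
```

Input: (7, 56, 9, 9) -> Output: (7, 56, 9, 9)

Answer: (7, 56, 9, 9)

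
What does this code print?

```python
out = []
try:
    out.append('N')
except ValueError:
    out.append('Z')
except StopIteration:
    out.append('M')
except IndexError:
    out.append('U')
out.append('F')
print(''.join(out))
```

Execution trace: 'N' (try body, no exception) → 'F' (after the try/except). Output: NF

Answer: NF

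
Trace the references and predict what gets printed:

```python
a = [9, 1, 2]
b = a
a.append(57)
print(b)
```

Key concept: basic list aliasing.
Step by step:
`a = [9, 1, 2]` → a = [9, 1, 2]
`b = a` → b = [9, 1, 2] (same object as a)
`a.append(57)` → a = [9, 1, 2, 57] (same object as b); b = [9, 1, 2, 57] (same object as a)
`print(b)` → prints [9, 1, 2, 57]

Answer: [9, 1, 2, 57]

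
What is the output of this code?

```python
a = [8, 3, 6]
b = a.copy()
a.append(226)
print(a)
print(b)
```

Key concept: list.copy() creates independent copy.
Step by step:
`a = [8, 3, 6]` → a = [8, 3, 6]
`b = a.copy()` → b = [8, 3, 6]
`a.append(226)` → a = [8, 3, 6, 226]
`print(a)` → prints [8, 3, 6, 226]
`print(b)` → prints [8, 3, 6]

Answer:
[8, 3, 6, 226]
[8, 3, 6]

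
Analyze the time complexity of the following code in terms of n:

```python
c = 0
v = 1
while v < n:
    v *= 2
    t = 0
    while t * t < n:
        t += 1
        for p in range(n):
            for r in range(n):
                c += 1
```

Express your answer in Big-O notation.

Each loop level contributes: log n × √n × n × n. Multiplying the contributions gives O(n^2√n log n).

Answer: O(n^2√n log n)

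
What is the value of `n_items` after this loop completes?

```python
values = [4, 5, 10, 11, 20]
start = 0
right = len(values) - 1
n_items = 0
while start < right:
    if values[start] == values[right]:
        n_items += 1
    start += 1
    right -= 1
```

Count matching pairs from ends
`n_items` takes the values: 0

Answer: 0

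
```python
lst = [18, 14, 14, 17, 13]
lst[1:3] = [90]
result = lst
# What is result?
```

Trace:
`lst = [18, 14, 14, 17, 13]` → lst = [18, 14, 14, 17, 13]
`lst[1:3] = [90]` → lst = [18, 90, 17, 13]
`result = lst` → result = [18, 90, 17, 13]
So result = [18, 90, 17, 13]

Answer: [18, 90, 17, 13]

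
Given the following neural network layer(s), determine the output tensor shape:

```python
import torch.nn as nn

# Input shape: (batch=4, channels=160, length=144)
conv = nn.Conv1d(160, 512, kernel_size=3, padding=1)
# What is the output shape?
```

Input: (4, 160, 144) -> Output: (4, 512, 144)

Answer: (4, 512, 144)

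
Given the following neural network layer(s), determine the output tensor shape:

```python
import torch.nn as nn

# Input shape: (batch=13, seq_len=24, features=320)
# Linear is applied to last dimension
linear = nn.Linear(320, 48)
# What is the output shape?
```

Input: (13, 24, 320) -> Output: (13, 24, 48)

Answer: (13, 24, 48)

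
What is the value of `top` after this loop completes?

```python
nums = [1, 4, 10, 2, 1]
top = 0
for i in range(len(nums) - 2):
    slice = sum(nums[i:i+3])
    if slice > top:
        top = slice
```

Max sum of 3-element window in [1, 4, 10, 2, 1]
`top` takes the values: 0 → 15 → 16

Answer: 16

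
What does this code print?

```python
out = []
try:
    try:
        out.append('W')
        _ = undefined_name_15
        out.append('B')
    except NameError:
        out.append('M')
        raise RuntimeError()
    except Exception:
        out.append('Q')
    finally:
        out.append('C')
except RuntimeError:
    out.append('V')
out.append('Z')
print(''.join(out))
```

Execution trace: 'W' (inner try body) → 'M' (inner except NameError) → 'C' (inner finally) → 'V' (outer except RuntimeError) → 'Z' (after the try/except). Output: WMCVZ

Answer: WMCVZ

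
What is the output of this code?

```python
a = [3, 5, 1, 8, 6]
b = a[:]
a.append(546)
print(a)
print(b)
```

Key concept: slice [:] creates copy.
Step by step:
`a = [3, 5, 1, 8, 6]` → a = [3, 5, 1, 8, 6]
`b = a[:]` → b = [3, 5, 1, 8, 6]
`a.append(546)` → a = [3, 5, 1, 8, 6, 546]
`print(a)` → prints [3, 5, 1, 8, 6, 546]
`print(b)` → prints [3, 5, 1, 8, 6]

Answer:
[3, 5, 1, 8, 6, 546]
[3, 5, 1, 8, 6]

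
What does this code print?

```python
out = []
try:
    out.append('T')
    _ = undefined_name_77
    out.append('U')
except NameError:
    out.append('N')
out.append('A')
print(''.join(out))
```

Execution trace: 'T' (try body) → 'N' (except NameError) → 'A' (after the try/except). Output: TNA

Answer: TNA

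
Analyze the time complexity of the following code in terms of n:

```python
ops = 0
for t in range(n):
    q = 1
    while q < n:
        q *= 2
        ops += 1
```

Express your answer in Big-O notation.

Each loop level contributes: n × log n. Multiplying the contributions gives O(n log n).

Answer: O(n log n)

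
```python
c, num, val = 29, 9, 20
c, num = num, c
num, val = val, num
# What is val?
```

Trace:
`c, num, val = 29, 9, 20` → c = 29; num = 9; val = 20
`c, num = num, c` → c = 9; num = 29
`num, val = val, num` → num = 20; val = 29
So val = 29

Answer: 29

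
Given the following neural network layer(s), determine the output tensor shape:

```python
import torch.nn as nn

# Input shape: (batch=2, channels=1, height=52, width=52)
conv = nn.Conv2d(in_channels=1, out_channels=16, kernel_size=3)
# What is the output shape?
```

Input: (2, 1, 52, 52) -> Output: (2, 16, 50, 50)

Answer: (2, 16, 50, 50)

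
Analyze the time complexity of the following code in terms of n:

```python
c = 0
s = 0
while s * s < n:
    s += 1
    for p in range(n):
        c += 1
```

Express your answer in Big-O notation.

Each loop level contributes: √n × n. Multiplying the contributions gives O(n√n).

Answer: O(n√n)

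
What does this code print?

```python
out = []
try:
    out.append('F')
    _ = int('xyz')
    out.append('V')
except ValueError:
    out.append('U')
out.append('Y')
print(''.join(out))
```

Execution trace: 'F' (try body) → 'U' (except ValueError) → 'Y' (after the try/except). Output: FUY

Answer: FUY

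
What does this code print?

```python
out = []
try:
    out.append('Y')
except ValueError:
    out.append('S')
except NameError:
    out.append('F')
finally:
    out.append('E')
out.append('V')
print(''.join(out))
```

Execution trace: 'Y' (try body, no exception) → 'E' (finally) → 'V' (after the try/except). Output: YEV

Answer: YEV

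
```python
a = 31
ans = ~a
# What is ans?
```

Trace:
`a = 31` → a = 31
`ans = ~a` → ans = -32
So ans = -32

Answer: -32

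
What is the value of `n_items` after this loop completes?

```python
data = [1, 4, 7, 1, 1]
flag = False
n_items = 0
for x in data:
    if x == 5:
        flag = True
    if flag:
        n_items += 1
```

Count elements after first 5 in [1, 4, 7, 1, 1]
`n_items` takes the values: 0

Answer: 0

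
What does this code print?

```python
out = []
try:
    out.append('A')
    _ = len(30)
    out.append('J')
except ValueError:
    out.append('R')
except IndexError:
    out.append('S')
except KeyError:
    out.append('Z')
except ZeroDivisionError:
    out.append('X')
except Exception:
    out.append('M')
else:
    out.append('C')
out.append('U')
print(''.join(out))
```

Execution trace: 'A' (try body) → 'M' (except Exception) → 'U' (after the try/except). Output: AMU

Answer: AMU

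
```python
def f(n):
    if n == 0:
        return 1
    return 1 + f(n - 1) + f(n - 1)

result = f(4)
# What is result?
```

f(n) = 1 + 2·f(n-1), f(0)=1. Closed form: (1+1)·2^4 - 1 = 31.

Answer: 31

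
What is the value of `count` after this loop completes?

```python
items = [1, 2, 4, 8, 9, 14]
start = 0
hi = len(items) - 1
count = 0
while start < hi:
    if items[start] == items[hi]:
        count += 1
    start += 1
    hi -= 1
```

Count matching pairs from ends
`count` takes the values: 0

Answer: 0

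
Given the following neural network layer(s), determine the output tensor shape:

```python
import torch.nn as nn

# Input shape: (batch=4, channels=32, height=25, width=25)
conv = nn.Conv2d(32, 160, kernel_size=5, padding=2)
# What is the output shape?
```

Input: (4, 32, 25, 25) -> Output: (4, 160, 25, 25)

Answer: (4, 160, 25, 25)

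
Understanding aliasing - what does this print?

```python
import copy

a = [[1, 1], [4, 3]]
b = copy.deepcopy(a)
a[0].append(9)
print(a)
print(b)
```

Key concept: deep copy is fully independent.
Step by step:
`a = [[1, 1], [4, 3]]` → a = [[1, 1], [4, 3]]
`b = copy.deepcopy(a)` → b = [[1, 1], [4, 3]]
`a[0].append(9)` → a = [[1, 1, 9], [4, 3]]
`print(a)` → prints [[1, 1, 9], [4, 3]]
`print(b)` → prints [[1, 1], [4, 3]]

Answer:
[[1, 1, 9], [4, 3]]
[[1, 1], [4, 3]]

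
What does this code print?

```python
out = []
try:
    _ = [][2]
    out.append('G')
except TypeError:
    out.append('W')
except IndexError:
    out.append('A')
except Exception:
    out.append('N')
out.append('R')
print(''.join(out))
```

Execution trace: 'A' (except IndexError) → 'R' (after the try/except). Output: AR

Answer: AR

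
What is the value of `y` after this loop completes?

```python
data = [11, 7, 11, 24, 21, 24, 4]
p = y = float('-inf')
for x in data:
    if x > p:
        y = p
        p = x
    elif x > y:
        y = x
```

Second largest (with repeats) in [11, 7, 11, 24, 21, 24, 4]
`y` takes the values: -inf → 7 → 11 → 21 → 24

Answer: 24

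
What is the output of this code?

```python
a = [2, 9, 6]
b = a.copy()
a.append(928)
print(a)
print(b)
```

Key concept: list.copy() creates independent copy.
Step by step:
`a = [2, 9, 6]` → a = [2, 9, 6]
`b = a.copy()` → b = [2, 9, 6]
`a.append(928)` → a = [2, 9, 6, 928]
`print(a)` → prints [2, 9, 6, 928]
`print(b)` → prints [2, 9, 6]

Answer:
[2, 9, 6, 928]
[2, 9, 6]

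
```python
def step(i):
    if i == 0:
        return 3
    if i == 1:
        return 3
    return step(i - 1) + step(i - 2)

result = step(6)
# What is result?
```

Build up from base cases: step(0)=3, step(1)=3, step(2)=6, step(3)=9, step(4)=15, step(5)=24, step(6)=39

Answer: 39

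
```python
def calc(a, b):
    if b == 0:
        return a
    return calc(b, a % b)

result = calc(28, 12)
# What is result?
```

calc(28, 12) -> calc(12, 4) -> calc(4, 0) -> 4

Answer: 4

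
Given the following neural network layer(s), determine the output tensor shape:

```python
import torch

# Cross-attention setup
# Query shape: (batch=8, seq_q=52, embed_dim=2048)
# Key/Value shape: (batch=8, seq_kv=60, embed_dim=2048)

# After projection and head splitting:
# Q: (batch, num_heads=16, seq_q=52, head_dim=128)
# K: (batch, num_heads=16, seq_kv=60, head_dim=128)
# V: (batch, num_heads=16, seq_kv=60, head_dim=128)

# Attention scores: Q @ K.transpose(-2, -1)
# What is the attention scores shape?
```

Input: (8, 52, 2048) -> Output: (8, 16, 52, 60)

Answer: (8, 16, 52, 60)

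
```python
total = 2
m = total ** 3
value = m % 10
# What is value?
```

Trace:
`total = 2` → total = 2
`m = total ** 3` → m = 8
`value = m % 10` → value = 8
So value = 8

Answer: 8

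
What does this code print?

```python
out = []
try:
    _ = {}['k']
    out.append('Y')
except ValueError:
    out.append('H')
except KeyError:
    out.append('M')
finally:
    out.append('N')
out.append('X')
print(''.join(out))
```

Execution trace: 'M' (except KeyError) → 'N' (finally) → 'X' (after the try/except). Output: MNX

Answer: MNX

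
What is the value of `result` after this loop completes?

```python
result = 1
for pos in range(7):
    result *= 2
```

2^7 = 128
`result` takes the values: 1 → 2 → 4 → 8 → 16 → 32 → 64 → 128

Answer: 128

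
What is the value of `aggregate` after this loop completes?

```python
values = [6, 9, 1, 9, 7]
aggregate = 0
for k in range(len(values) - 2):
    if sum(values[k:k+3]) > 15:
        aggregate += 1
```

Count windows with sum > 15
`aggregate` takes the values: 0 → 1 → 2 → 3

Answer: 3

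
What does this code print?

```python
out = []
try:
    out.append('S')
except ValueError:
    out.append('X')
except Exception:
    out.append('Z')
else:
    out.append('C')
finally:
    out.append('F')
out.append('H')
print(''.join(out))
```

Execution trace: 'S' (try body, no exception) → 'C' (else) → 'F' (finally) → 'H' (after the try/except). Output: SCFH

Answer: SCFH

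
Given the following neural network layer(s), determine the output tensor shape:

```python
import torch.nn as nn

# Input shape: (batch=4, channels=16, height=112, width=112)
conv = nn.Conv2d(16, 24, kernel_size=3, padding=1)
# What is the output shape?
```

Input: (4, 16, 112, 112) -> Output: (4, 24, 112, 112)

Answer: (4, 24, 112, 112)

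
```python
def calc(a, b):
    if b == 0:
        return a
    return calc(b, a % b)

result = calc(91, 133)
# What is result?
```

calc(91, 133) -> calc(133, 91) -> calc(91, 42) -> calc(42, 7) -> calc(7, 0) -> 7

Answer: 7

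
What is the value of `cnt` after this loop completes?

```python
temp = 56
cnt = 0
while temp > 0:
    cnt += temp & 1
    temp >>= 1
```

Count set bits in 56 (binary: 0b111000)
`cnt` takes the values: 0 → 1 → 2 → 3

Answer: 3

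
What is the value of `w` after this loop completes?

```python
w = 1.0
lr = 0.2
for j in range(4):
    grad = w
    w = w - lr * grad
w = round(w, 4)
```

Gradient descent: w = 1.0 * (1 - 0.2)^4
`w` takes the values: 1.0 → 0.8 → 0.64 → 0.512 → 0.4096

Answer: 0.4096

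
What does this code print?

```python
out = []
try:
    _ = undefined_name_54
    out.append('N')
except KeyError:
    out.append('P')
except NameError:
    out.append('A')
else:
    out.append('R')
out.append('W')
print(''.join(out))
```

Execution trace: 'A' (except NameError) → 'W' (after the try/except). Output: AW

Answer: AW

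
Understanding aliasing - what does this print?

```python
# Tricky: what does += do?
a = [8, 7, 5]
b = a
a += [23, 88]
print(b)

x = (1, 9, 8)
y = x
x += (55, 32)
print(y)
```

Key concept: += behavior differs for mutable vs immutable.
Step by step:
`a = [8, 7, 5]` → a = [8, 7, 5]
`b = a` → b = [8, 7, 5] (same object as a)
`a += [23, 88]` → a = [8, 7, 5, 23, 88] (same object as b); b = [8, 7, 5, 23, 88] (same object as a)
`print(b)` → prints [8, 7, 5, 23, 88]
`x = (1, 9, 8)` → x = (1, 9, 8)
`y = x` → y = (1, 9, 8)
`x += (55, 32)` → x = (1, 9, 8, 55, 32)
`print(y)` → prints (1, 9, 8)

Answer:
[8, 7, 5, 23, 88]
(1, 9, 8)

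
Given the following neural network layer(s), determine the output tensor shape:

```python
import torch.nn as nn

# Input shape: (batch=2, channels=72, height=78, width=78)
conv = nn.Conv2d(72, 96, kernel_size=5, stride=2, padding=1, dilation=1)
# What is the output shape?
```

Input: (2, 72, 78, 78) -> Output: (2, 96, 38, 38)

Answer: (2, 96, 38, 38)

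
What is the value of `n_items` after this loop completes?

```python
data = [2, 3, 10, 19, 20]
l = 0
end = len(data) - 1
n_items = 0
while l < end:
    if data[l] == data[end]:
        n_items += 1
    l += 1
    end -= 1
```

Count matching pairs from ends
`n_items` takes the values: 0

Answer: 0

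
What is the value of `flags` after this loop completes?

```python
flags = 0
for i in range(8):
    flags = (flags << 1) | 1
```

Build 8 consecutive 1-bits: 0b11111111
`flags` takes the values: 0 → 1 → 3 → 7 → 15 → 31 → 63 → 127 → 255

Answer: 255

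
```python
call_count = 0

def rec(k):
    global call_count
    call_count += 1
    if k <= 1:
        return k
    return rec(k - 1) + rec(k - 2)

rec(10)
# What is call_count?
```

Calls(k) = 1 + Calls(k-1) + Calls(k-2); Calls(0)=Calls(1)=1. For k=10 this gives 177.

Answer: 177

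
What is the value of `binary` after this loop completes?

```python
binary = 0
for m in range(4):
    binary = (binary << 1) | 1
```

Build 4 consecutive 1-bits: 0b1111
`binary` takes the values: 0 → 1 → 3 → 7 → 15

Answer: 15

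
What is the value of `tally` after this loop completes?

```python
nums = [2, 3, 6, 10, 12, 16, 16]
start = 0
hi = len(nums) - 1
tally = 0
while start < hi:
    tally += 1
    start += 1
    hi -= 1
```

Iterations until pointers meet (list length 7)
`tally` takes the values: 0 → 1 → 2 → 3

Answer: 3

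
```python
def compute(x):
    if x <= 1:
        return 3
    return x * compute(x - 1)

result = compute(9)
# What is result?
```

compute(9) = 9 * 8 * 7 * 6 * 5 * 4 * 3 * 2 * 3 = 1088640

Answer: 1088640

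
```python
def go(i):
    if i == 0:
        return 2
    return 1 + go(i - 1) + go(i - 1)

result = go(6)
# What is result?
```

go(i) = 1 + 2·go(i-1), go(0)=2. Closed form: (2+1)·2^6 - 1 = 191.

Answer: 191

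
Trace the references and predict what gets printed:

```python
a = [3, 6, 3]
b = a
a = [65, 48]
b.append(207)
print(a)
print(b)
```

Key concept: rebinding vs mutation: a is rebound to a new list, b still points at the original.
Step by step:
`a = [3, 6, 3]` → a = [3, 6, 3]
`b = a` → b = [3, 6, 3] (same object as a)
`a = [65, 48]` → a = [65, 48]
`b.append(207)` → b = [3, 6, 3, 207]
`print(a)` → prints [65, 48]
`print(b)` → prints [3, 6, 3, 207]

Answer:
[65, 48]
[3, 6, 3, 207]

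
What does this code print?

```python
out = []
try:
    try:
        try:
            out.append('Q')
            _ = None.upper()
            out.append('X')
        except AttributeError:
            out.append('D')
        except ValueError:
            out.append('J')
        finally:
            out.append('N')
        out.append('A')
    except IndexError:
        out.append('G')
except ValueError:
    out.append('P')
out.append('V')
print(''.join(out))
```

Execution trace: 'Q' (inner try body) → 'D' (inner except AttributeError) → 'N' (inner finally) → 'A' (try body, no exception) → 'V' (after the try/except). Output: QDNAV

Answer: QDNAV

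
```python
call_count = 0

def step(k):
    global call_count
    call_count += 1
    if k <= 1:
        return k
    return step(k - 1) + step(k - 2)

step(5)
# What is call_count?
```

Calls(k) = 1 + Calls(k-1) + Calls(k-2); Calls(0)=Calls(1)=1. For k=5 this gives 15.

Answer: 15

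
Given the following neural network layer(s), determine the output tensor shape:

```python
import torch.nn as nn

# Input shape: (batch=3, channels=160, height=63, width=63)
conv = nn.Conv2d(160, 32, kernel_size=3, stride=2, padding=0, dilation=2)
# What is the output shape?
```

Input: (3, 160, 63, 63) -> Output: (3, 32, 30, 30)

Answer: (3, 32, 30, 30)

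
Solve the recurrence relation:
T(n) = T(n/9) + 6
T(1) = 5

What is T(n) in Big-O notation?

Each step divides n by 9 and adds 6. After log_9(n) steps we reach T(1)=5. So T(n) = 6·log_9(n) + 5 = O(log n).

Answer: O(log n)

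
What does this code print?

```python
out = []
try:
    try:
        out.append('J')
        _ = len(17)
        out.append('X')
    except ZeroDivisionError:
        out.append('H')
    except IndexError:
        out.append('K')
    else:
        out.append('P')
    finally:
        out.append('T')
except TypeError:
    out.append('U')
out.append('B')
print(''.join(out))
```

Execution trace: 'J' (try body) → 'T' (finally) → 'U' (outer except TypeError) → 'B' (after the try/except). Output: JTUB

Answer: JTUB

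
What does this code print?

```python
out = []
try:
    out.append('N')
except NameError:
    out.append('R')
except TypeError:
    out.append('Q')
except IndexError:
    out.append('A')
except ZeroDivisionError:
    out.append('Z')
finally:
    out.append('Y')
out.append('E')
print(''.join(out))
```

Execution trace: 'N' (try body, no exception) → 'Y' (finally) → 'E' (after the try/except). Output: NYE

Answer: NYE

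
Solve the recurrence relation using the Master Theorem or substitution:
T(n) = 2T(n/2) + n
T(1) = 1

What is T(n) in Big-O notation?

By Master Theorem: a=2, b=2, f(n)=n. Since log_2(2) = 1 and f(n) = Θ(n^1), Case 2 applies. T(n) = O(n log n).

Answer: O(n log n)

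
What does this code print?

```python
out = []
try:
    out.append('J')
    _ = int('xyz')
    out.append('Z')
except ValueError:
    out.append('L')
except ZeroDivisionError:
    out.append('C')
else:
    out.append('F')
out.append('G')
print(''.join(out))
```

Execution trace: 'J' (try body) → 'L' (except ValueError) → 'G' (after the try/except). Output: JLG

Answer: JLG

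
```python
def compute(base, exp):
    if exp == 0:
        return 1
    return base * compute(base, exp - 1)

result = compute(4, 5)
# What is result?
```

compute(4, 5) = 4 * 4 * 4 * 4 * 4 = 1024

Answer: 1024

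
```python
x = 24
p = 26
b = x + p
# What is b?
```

Trace:
`x = 24` → x = 24
`p = 26` → p = 26
`b = x + p` → b = 50
So b = 50

Answer: 50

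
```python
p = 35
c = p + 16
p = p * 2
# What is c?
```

Trace:
`p = 35` → p = 35
`c = p + 16` → c = 51
`p = p * 2` → p = 70
So c = 51

Answer: 51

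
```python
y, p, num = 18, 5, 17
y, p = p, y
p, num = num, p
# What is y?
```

Trace:
`y, p, num = 18, 5, 17` → y = 18; p = 5; num = 17
`y, p = p, y` → y = 5; p = 18
`p, num = num, p` → p = 17; num = 18
So y = 5

Answer: 5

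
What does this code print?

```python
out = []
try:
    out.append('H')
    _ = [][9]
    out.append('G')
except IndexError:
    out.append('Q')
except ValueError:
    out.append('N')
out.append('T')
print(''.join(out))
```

Execution trace: 'H' (try body) → 'Q' (except IndexError) → 'T' (after the try/except). Output: HQT

Answer: HQT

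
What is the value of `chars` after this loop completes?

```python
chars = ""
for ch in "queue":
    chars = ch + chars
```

Reverse 'queue'
`chars` takes the values: "" → "q" → "uq" → "euq" → "ueuq" → "eueuq"

Answer: "eueuq"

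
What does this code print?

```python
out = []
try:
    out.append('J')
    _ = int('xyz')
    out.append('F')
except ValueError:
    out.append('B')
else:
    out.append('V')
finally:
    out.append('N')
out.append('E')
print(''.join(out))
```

Execution trace: 'J' (try body) → 'B' (except ValueError) → 'N' (finally) → 'E' (after the try/except). Output: JBNE

Answer: JBNE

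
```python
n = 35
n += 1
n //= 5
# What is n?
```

Trace:
`n = 35` → n = 35
`n += 1` → n = 36
`n //= 5` → n = 7
So n = 7

Answer: 7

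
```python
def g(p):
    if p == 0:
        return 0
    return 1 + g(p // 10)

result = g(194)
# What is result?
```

Count of digits of 194: 3

Answer: 3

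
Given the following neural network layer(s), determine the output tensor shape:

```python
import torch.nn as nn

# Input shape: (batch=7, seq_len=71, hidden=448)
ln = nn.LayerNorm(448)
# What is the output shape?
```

Input: (7, 71, 448) -> Output: (7, 71, 448)

Answer: (7, 71, 448)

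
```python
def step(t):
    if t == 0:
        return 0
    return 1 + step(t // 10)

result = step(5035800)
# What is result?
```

Count of digits of 5035800: 7

Answer: 7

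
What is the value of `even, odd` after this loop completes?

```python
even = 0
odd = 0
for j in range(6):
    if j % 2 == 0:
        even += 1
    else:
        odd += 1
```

Count evens and odds in range(6)
`even, odd` takes the values: (0, 0) → (1, 0) → (1, 1) → (2, 1) → (2, 2) → (3, 2) → (3, 3)

Answer: 3, 3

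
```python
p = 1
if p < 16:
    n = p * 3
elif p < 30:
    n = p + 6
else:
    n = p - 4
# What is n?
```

Trace:
`p = 1` → p = 1
`if p < 16: ...` → p < 16 is True → n = 3
So n = 3

Answer: 3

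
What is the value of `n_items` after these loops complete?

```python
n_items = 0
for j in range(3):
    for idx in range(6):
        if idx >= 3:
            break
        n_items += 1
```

Inner breaks at 3, outer runs 3 times
`n_items` takes the values: 0 → 1 → 2 → 3 → 4 → 5 → 6 → 7 → 8 → 9

Answer: 9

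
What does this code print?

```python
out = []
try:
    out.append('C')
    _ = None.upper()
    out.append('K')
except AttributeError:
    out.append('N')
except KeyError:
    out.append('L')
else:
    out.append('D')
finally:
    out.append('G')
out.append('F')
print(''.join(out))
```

Execution trace: 'C' (try body) → 'N' (except AttributeError) → 'G' (finally) → 'F' (after the try/except). Output: CNGF

Answer: CNGF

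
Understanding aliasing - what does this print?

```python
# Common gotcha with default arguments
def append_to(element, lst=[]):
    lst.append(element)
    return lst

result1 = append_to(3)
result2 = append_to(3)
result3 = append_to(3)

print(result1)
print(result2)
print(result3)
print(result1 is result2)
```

Key concept: mutable default argument gotcha.
Step by step:
`result1 = append_to(3)` → result1 = [3]
`result2 = append_to(3)` → result1 = [3, 3] (same object as result2); result2 = [3, 3] (same object as result1)
`result3 = append_to(3)` → result1 = [3, 3, 3] (same object as result2, result3); result2 = [3, 3, 3] (same object as result1, result3); result3 = [3, 3, 3] (same object as result1, result2)
`print(result1)` → prints [3, 3, 3]
`print(result2)` → prints [3, 3, 3]
`print(result3)` → prints [3, 3, 3]
`print(result1 is result2)` → prints True

Answer:
[3, 3, 3]
[3, 3, 3]
[3, 3, 3]
True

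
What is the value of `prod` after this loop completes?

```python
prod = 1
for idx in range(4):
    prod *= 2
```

2^4 = 16
`prod` takes the values: 1 → 2 → 4 → 8 → 16

Answer: 16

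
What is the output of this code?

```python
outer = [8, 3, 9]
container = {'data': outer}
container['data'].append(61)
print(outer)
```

Key concept: dict holds reference to list.
Step by step:
`outer = [8, 3, 9]` → outer = [8, 3, 9]
`container = {'data': outer}` → container = {'data': [8, 3, 9]}
`container['data'].append(61)` → outer = [8, 3, 9, 61]; container = {'data': [8, 3, 9, 61]}
`print(outer)` → prints [8, 3, 9, 61]

Answer: [8, 3, 9, 61]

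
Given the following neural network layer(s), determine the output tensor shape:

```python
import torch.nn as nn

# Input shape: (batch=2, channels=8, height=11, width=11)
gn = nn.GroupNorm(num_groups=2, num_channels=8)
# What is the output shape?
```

Input: (2, 8, 11, 11) -> Output: (2, 8, 11, 11)

Answer: (2, 8, 11, 11)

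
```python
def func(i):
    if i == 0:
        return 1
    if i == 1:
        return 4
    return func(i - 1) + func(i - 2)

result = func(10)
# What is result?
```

Build up from base cases: func(0)=1, func(1)=4, func(2)=5, func(3)=9, func(4)=14, func(5)=23, func(6)=37, ..., func(10)=254

Answer: 254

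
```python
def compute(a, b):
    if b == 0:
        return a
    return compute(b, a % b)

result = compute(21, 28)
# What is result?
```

compute(21, 28) -> compute(28, 21) -> compute(21, 7) -> compute(7, 0) -> 7

Answer: 7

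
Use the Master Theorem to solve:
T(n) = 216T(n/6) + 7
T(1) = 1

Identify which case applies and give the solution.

a=216, b=6, f(n)=7. log_6(216) = 3. Since c=0 < 3, Case 1 applies: T(n) = Θ(n^log_b(a)) = O(n^3).

Answer: O(n^3) - Case 1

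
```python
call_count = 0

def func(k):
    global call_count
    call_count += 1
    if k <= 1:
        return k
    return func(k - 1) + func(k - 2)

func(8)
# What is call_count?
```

Calls(k) = 1 + Calls(k-1) + Calls(k-2); Calls(0)=Calls(1)=1. For k=8 this gives 67.

Answer: 67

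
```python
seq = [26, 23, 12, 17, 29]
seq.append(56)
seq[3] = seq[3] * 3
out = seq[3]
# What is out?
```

Trace:
`seq = [26, 23, 12, 17, 29]` → seq = [26, 23, 12, 17, 29]
`seq.append(56)` → seq = [26, 23, 12, 17, 29, 56]
`seq[3] = seq[3] * 3` → seq = [26, 23, 12, 51, 29, 56]
`out = seq[3]` → out = 51
So out = 51

Answer: 51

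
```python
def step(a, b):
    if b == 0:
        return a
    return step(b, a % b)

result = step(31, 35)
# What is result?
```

step(31, 35) -> step(35, 31) -> step(31, 4) -> step(4, 3) -> step(3, 1) -> step(1, 0) -> 1

Answer: 1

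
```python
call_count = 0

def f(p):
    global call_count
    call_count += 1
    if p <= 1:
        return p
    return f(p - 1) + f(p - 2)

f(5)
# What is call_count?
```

Calls(p) = 1 + Calls(p-1) + Calls(p-2); Calls(0)=Calls(1)=1. For p=5 this gives 15.

Answer: 15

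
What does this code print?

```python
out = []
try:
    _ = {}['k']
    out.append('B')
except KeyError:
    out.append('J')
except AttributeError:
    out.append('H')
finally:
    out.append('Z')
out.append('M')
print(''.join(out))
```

Execution trace: 'J' (except KeyError) → 'Z' (finally) → 'M' (after the try/except). Output: JZM

Answer: JZM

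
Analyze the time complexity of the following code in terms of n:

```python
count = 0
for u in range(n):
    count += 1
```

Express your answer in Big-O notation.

Each loop level contributes: n. Multiplying the contributions gives O(n).

Answer: O(n)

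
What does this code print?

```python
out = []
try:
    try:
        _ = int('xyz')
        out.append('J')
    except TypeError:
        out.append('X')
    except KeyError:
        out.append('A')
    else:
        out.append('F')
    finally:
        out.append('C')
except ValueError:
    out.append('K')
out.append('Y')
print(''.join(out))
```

Execution trace: 'C' (inner finally) → 'K' (outer except ValueError) → 'Y' (after the try/except). Output: CKY

Answer: CKY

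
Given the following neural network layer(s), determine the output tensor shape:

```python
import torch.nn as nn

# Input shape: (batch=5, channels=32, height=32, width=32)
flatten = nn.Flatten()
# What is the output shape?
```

Input: (5, 32, 32, 32) -> Output: (5, 32768)

Answer: (5, 32768)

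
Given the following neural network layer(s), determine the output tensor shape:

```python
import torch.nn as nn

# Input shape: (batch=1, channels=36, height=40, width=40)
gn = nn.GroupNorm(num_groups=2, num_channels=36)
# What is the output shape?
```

Input: (1, 36, 40, 40) -> Output: (1, 36, 40, 40)

Answer: (1, 36, 40, 40)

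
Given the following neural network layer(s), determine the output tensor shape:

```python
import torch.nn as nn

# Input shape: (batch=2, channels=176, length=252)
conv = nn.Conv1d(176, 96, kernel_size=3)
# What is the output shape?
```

Input: (2, 176, 252) -> Output: (2, 96, 250)

Answer: (2, 96, 250)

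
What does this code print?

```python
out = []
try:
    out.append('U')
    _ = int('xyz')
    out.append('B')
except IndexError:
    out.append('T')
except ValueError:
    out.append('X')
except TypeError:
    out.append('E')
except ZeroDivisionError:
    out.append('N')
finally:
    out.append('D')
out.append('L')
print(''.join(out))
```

Execution trace: 'U' (try body) → 'X' (except ValueError) → 'D' (finally) → 'L' (after the try/except). Output: UXDL

Answer: UXDL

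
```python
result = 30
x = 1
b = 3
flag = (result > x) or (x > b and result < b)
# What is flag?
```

Trace:
`result = 30` → result = 30
`x = 1` → x = 1
`b = 3` → b = 3
`flag = (result > x) or (x > b and result < b)` → flag = True
So flag = True

Answer: True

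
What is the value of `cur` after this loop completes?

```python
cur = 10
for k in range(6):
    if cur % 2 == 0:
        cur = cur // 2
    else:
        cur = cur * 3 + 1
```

Collatz-style transformation from 10
`cur` takes the values: 10 → 5 → 16 → 8 → 4 → 2 → 1

Answer: 1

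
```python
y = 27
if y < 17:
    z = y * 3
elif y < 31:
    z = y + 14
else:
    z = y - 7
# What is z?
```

Trace:
`y = 27` → y = 27
`if y < 17: ...` → y < 17 is False, y < 31 is True → z = 41
So z = 41

Answer: 41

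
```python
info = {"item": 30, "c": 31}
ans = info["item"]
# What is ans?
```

Trace:
`info = {"item": 30, "c": 31}` → info = {'item': 30, 'c': 31}
`ans = info["item"]` → ans = 30
So ans = 30

Answer: 30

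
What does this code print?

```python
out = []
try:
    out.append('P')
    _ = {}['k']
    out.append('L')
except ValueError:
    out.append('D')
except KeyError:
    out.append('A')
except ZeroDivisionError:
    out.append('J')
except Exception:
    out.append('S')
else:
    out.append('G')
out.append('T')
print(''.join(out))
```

Execution trace: 'P' (try body) → 'A' (except KeyError) → 'T' (after the try/except). Output: PAT

Answer: PAT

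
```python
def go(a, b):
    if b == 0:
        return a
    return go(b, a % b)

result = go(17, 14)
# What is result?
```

go(17, 14) -> go(14, 3) -> go(3, 2) -> go(2, 1) -> go(1, 0) -> 1

Answer: 1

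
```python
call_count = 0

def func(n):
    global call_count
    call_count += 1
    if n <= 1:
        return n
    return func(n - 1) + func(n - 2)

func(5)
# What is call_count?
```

Calls(n) = 1 + Calls(n-1) + Calls(n-2); Calls(0)=Calls(1)=1. For n=5 this gives 15.

Answer: 15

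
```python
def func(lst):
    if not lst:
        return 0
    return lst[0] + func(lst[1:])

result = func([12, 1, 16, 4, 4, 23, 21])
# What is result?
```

12 + 1 + 16 + 4 + 4 + 23 + 21 + 0 = 81

Answer: 81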